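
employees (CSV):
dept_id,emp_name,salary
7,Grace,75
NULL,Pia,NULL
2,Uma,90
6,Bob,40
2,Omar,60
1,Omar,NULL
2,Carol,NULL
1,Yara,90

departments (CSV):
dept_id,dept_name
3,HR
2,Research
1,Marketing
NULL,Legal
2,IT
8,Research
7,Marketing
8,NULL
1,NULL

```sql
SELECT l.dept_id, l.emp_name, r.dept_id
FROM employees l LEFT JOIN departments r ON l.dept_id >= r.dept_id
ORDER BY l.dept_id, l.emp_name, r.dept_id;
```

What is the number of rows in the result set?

28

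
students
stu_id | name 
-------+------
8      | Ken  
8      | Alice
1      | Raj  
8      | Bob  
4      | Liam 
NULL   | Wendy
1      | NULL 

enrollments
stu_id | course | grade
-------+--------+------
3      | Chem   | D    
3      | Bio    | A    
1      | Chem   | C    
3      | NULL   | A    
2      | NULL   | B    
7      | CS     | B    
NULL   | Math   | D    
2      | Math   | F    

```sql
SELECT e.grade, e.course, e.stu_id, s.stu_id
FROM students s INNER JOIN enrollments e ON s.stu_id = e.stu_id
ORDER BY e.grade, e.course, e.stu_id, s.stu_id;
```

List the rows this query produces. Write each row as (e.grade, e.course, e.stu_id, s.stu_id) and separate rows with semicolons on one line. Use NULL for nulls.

(C, Chem, 1, 1); (C, Chem, 1, 1)

INNER JOIN keeps only pairs where the ON condition holds.
Matching on s.stu_id = e.stu_id. A NULL in a compared column never satisfies the condition.
- s[0] stu_id=8 → no match; dropped.
- s[1] stu_id=8 → no match; dropped.
- s[2] stu_id=1 → 1 match(es) in e → 1 row(s).
- s[3] stu_id=8 → no match; dropped.
- s[4] stu_id=4 → no match; dropped.
- s[5] stu_id=NULL → no match; dropped.
- s[6] stu_id=1 → 1 match(es) in e → 1 row(s).
After projecting and ordering:
e.grade | e.course | e.stu_id | s.stu_id
C | Chem | 1 | 1
C | Chem | 1 | 1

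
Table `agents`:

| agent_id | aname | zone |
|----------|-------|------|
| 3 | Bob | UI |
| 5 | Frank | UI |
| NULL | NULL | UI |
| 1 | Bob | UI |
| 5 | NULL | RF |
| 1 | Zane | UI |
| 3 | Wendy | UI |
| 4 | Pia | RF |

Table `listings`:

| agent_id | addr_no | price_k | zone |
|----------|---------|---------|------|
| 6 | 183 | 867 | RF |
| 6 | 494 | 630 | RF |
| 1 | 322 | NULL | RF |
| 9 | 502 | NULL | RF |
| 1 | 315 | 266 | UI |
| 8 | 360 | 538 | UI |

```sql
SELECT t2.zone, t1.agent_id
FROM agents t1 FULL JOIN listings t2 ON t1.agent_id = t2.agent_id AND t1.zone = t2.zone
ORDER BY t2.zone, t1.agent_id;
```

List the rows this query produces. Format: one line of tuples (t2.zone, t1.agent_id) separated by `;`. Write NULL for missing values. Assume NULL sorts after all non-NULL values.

(RF, NULL); (RF, NULL); (RF, NULL); (RF, NULL); (UI, 1); (UI, 1); (UI, NULL); (NULL, 3); (NULL, 3); (NULL, 4); (NULL, 5); (NULL, 5); (NULL, NULL)

FULL OUTER JOIN keeps every row from both sides; unmatched rows get NULL for the other side's columns.
Matching on t1.agent_id = t2.agent_id AND t1.zone = t2.zone. A NULL in a compared column never satisfies the condition.
Matched pairs: 2; unmatched t1 rows kept: 6; unmatched t2 rows kept: 5.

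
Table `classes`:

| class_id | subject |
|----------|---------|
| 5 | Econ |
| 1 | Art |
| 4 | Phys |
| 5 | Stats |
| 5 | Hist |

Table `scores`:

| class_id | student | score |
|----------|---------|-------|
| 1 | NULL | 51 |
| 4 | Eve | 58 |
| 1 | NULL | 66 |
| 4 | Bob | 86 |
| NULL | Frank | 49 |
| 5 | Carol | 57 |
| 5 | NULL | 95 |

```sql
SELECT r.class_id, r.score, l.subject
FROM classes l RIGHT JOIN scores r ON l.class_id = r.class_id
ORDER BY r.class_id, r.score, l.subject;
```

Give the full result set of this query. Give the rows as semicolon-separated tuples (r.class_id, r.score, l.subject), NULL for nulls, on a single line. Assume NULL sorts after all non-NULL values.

(1, 51, Art); (1, 66, Art); (4, 58, Phys); (4, 86, Phys); (5, 57, Econ); (5, 57, Hist); (5, 57, Stats); (5, 95, Econ); (5, 95, Hist); (5, 95, Stats); (NULL, 49, NULL)

RIGHT JOIN keeps every row from `scores`; unmatched rows get NULL for `classes`'s columns.
Matching on l.class_id = r.class_id. A NULL in a compared column never satisfies the condition.
- l[0] class_id=5 → 2 match(es) in r → 2 row(s).
- l[1] class_id=1 → 2 match(es) in r → 2 row(s).
- l[2] class_id=4 → 2 match(es) in r → 2 row(s).
- l[3] class_id=5 → 2 match(es) in r → 2 row(s).
- l[4] class_id=5 → 2 match(es) in r → 2 row(s).
- 1 row(s) from r found no l partner → padded with NULL.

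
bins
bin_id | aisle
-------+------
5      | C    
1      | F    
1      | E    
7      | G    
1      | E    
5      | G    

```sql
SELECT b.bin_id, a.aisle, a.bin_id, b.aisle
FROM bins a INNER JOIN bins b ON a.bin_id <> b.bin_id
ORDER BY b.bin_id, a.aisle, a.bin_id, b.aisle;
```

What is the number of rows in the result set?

INNER JOIN keeps only pairs where the ON condition holds.
Matching on a.bin_id <> b.bin_id.
- a[0] bin_id=5 → 4 match(es) in b → 4 row(s).
- a[1] bin_id=1 → 3 match(es) in b → 3 row(s).
- a[2] bin_id=1 → 3 match(es) in b → 3 row(s).
- a[3] bin_id=7 → 5 match(es) in b → 5 row(s).
- a[4] bin_id=1 → 3 match(es) in b → 3 row(s).
- a[5] bin_id=5 → 4 match(es) in b → 4 row(s).
Total: 22 rows.

22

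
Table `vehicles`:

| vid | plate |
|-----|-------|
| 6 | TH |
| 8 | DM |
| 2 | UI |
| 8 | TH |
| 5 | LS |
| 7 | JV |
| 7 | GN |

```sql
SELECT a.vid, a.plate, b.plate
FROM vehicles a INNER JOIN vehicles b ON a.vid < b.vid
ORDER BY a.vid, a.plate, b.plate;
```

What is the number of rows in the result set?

19

INNER JOIN keeps only pairs where the ON condition holds.
Matching on a.vid < b.vid.
Matched pairs: 19.
Total: 19 rows.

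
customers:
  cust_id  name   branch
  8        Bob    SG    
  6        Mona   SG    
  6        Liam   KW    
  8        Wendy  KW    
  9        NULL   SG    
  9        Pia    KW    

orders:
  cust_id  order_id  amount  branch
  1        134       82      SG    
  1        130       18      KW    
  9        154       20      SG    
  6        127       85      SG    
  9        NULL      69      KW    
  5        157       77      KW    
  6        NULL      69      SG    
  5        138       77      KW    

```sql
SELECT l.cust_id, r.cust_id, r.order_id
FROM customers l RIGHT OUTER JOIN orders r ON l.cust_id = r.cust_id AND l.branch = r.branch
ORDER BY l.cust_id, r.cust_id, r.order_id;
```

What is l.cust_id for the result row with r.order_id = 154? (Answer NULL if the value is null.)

9

RIGHT JOIN keeps every row from `orders`; unmatched rows get NULL for `customers`'s columns.
Matching on l.cust_id = r.cust_id AND l.branch = r.branch.
Matched pairs: 4; unmatched r rows kept: 4.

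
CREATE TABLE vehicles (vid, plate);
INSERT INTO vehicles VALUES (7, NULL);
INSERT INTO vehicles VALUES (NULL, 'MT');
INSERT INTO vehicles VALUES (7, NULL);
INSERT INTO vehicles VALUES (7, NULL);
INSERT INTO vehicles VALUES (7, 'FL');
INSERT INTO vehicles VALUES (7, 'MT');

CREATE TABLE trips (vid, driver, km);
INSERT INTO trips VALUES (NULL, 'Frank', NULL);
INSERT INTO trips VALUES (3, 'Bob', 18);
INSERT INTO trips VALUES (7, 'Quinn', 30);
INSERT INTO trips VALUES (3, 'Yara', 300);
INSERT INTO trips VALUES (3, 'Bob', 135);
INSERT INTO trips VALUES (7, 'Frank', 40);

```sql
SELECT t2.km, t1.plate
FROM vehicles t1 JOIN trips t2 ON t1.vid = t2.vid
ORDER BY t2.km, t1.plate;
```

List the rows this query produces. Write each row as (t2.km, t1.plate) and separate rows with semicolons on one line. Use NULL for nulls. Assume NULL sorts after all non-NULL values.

INNER JOIN keeps only pairs where the ON condition holds.
Matching on t1.vid = t2.vid. A NULL in a compared column never satisfies the condition.
- t1[0] vid=7 → 2 match(es) in t2 → 2 row(s).
- t1[1] vid=NULL → no match; dropped.
- t1[2] vid=7 → 2 match(es) in t2 → 2 row(s).
- t1[3] vid=7 → 2 match(es) in t2 → 2 row(s).
- t1[4] vid=7 → 2 match(es) in t2 → 2 row(s).
- t1[5] vid=7 → 2 match(es) in t2 → 2 row(s).
After projecting and ordering:
t2.km | t1.plate
30 | FL
30 | MT
30 | NULL
30 | NULL
30 | NULL
40 | FL
40 | MT
40 | NULL
40 | NULL
40 | NULL

(30, FL); (30, MT); (30, NULL); (30, NULL); (30, NULL); (40, FL); (40, MT); (40, NULL); (40, NULL); (40, NULL)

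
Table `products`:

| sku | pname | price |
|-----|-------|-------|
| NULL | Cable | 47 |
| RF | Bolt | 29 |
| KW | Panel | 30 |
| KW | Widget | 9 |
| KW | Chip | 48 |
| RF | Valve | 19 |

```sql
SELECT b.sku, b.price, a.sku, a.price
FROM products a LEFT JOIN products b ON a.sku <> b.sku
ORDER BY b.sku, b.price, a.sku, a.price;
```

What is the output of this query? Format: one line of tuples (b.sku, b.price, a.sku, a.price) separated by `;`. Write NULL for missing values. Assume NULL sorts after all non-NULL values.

(KW, 9, RF, 19); (KW, 9, RF, 29); (KW, 30, RF, 19); (KW, 30, RF, 29); (KW, 48, RF, 19); (KW, 48, RF, 29); (RF, 19, KW, 9); (RF, 19, KW, 30); (RF, 19, KW, 48); (RF, 29, KW, 9); (RF, 29, KW, 30); (RF, 29, KW, 48); (NULL, NULL, NULL, 47)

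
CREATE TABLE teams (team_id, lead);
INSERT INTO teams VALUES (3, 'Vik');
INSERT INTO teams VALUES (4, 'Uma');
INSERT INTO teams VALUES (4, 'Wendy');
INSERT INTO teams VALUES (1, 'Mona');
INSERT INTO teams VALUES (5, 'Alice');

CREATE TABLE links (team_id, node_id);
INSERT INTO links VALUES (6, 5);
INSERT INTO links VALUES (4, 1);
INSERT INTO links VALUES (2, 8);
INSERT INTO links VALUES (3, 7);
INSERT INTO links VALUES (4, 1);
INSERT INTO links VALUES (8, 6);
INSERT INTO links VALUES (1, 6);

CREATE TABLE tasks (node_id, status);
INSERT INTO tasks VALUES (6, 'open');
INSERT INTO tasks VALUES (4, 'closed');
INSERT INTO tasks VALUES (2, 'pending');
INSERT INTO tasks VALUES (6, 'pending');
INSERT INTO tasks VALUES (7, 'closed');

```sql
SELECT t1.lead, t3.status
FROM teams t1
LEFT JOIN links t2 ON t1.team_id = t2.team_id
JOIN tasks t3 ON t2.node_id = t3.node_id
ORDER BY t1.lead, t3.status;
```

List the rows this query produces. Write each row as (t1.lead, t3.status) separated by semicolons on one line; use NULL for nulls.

(Mona, open); (Mona, pending); (Vik, closed)

Step 1 — t1 LEFT JOIN t2 on team_id → 7 row(s).
Then INNER JOIN `tasks t3` on node_id: keep only rows whose t2.node_id appears in t3.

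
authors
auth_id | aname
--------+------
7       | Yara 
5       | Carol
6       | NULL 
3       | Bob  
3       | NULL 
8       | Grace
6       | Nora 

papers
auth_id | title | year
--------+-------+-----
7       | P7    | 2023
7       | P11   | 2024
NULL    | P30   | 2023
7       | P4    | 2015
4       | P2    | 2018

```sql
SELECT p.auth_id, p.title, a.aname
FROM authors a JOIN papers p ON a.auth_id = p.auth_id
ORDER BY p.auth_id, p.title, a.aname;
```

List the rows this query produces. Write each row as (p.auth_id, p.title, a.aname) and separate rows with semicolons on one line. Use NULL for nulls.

(7, P11, Yara); (7, P4, Yara); (7, P7, Yara)

INNER JOIN keeps only pairs where the ON condition holds.
Matching on a.auth_id = p.auth_id. A NULL in a compared column never satisfies the condition.
- a row (auth_id=7): matches 3 p row(s) → 3 output row(s).
- a row (auth_id=5): no match → dropped.
- a row (auth_id=6): no match → dropped.
- a row (auth_id=3): no match → dropped.
- a row (auth_id=3): no match → dropped.
- a row (auth_id=8): no match → dropped.
- a row (auth_id=6): no match → dropped.
After projecting and ordering:
p.auth_id | p.title | a.aname
7 | P11 | Yara
7 | P4 | Yara
7 | P7 | Yara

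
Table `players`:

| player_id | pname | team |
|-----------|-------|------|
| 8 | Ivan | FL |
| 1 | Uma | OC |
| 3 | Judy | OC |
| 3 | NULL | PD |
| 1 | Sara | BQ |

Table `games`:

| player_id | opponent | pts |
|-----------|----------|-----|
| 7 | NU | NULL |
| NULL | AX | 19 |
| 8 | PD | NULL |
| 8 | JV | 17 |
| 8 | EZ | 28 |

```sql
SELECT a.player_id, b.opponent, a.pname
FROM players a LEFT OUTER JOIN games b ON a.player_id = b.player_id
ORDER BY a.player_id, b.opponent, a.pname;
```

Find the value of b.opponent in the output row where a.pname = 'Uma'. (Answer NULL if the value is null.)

LEFT JOIN keeps every row from `players`; unmatched rows get NULL for `games`'s columns.
Matching on a.player_id = b.player_id. A NULL in a compared column never satisfies the condition.
Matched pairs: 3; unmatched a rows kept: 4.

NULL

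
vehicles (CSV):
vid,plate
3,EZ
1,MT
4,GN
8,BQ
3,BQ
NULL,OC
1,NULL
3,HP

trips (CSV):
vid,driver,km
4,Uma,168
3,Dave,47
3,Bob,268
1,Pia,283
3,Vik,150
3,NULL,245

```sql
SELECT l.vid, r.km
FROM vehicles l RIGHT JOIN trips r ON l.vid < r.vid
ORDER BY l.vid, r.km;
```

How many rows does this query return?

14

RIGHT JOIN keeps every row from `trips`; unmatched rows get NULL for `vehicles`'s columns.
Matching on l.vid < r.vid. A NULL in a compared column never satisfies the condition.
- l (vid=3) pairs with 1 row(s) of r.
- l (vid=1) pairs with 5 row(s) of r.
- l (vid=4) has no partner in r.
- l (vid=8) has no partner in r.
- l (vid=3) pairs with 1 row(s) of r.
- l (vid=NULL) has no partner in r.
- l (vid=1) pairs with 5 row(s) of r.
- l (vid=3) pairs with 1 row(s) of r.
- 1 r row(s) had no l match → kept, l columns NULL.
Total: 13 matched + 1 padded = 14 rows.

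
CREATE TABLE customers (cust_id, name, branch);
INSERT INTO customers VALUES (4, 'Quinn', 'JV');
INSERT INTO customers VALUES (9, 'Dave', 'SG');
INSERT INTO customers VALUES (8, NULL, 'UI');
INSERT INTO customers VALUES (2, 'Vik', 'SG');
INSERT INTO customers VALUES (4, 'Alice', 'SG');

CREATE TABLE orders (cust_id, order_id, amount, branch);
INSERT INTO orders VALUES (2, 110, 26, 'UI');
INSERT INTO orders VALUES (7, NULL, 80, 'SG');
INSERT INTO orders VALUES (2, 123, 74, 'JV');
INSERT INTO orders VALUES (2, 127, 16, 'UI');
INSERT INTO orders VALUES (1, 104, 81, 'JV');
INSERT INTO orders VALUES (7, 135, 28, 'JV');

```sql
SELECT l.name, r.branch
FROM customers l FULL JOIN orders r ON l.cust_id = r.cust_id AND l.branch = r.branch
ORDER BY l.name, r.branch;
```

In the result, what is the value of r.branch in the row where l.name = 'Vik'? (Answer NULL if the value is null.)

NULL

FULL OUTER JOIN keeps every row from both sides; unmatched rows get NULL for the other side's columns.
Matching on l.cust_id = r.cust_id AND l.branch = r.branch.
- cust_id=4, branch=JV: no r row matches, row kept with r columns NULL.
- cust_id=9, branch=SG: no r row matches, row kept with r columns NULL.
- cust_id=8, branch=UI: no r row matches, row kept with r columns NULL.
- cust_id=2, branch=SG: no r row matches, row kept with r columns NULL.
- cust_id=4, branch=SG: no r row matches, row kept with r columns NULL.
- plus 6 unmatched r row(s), each kept with NULL l columns.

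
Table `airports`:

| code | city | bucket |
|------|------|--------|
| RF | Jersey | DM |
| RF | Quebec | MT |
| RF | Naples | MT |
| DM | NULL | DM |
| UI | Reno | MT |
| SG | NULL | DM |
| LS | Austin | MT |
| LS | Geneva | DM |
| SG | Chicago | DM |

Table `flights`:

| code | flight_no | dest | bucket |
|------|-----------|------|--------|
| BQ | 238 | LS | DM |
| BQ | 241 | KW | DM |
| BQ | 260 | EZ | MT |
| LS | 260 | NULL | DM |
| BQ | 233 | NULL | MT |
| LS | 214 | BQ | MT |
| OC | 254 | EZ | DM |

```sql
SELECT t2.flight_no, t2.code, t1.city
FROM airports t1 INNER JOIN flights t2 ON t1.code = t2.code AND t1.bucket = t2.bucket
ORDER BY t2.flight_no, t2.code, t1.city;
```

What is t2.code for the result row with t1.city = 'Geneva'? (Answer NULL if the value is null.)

INNER JOIN keeps only pairs where the ON condition holds.
Matching on t1.code = t2.code AND t1.bucket = t2.bucket.
- t1 row (code=RF, bucket=DM): no match → dropped.
- t1 row (code=RF, bucket=MT): no match → dropped.
- t1 row (code=RF, bucket=MT): no match → dropped.
- t1 row (code=DM, bucket=DM): no match → dropped.
- t1 row (code=UI, bucket=MT): no match → dropped.
- t1 row (code=SG, bucket=DM): no match → dropped.
- t1 row (code=LS, bucket=MT): matches 1 t2 row(s) → 1 output row(s).
- t1 row (code=LS, bucket=DM): matches 1 t2 row(s) → 1 output row(s).
- t1 row (code=SG, bucket=DM): no match → dropped.

LS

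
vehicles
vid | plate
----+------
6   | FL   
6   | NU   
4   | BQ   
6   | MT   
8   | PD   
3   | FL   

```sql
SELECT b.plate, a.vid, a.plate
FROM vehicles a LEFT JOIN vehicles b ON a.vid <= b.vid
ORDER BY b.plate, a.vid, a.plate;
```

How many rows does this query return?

24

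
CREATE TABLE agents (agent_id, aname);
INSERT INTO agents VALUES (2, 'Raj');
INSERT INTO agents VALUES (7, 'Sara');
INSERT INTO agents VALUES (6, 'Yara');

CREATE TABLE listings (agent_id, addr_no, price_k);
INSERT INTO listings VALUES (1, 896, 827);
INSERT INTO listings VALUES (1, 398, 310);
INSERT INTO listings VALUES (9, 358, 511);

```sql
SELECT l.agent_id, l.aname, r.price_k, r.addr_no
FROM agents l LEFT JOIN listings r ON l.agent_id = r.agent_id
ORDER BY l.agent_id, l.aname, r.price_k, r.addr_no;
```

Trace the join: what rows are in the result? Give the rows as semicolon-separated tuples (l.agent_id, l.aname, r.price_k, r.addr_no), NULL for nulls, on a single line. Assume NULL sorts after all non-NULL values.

(2, Raj, NULL, NULL); (6, Yara, NULL, NULL); (7, Sara, NULL, NULL)

LEFT JOIN keeps every row from `agents`; unmatched rows get NULL for `listings`'s columns.
Matching on l.agent_id = r.agent_id.
- l[0] agent_id=2 → no match; kept with NULLs on the r side.
- l[1] agent_id=7 → no match; kept with NULLs on the r side.
- l[2] agent_id=6 → no match; kept with NULLs on the r side.
After projecting and ordering:
l.agent_id | l.aname | r.price_k | r.addr_no
2 | Raj | NULL | NULL
6 | Yara | NULL | NULL
7 | Sara | NULL | NULL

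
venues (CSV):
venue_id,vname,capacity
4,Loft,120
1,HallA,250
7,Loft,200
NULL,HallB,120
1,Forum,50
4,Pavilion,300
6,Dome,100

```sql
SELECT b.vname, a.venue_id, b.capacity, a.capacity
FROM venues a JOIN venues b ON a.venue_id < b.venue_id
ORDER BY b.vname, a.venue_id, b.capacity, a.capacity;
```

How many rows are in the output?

INNER JOIN keeps only pairs where the ON condition holds.
Matching on a.venue_id < b.venue_id. A NULL in a compared column never satisfies the condition.
Matched pairs: 13.
Total: 13 rows.

13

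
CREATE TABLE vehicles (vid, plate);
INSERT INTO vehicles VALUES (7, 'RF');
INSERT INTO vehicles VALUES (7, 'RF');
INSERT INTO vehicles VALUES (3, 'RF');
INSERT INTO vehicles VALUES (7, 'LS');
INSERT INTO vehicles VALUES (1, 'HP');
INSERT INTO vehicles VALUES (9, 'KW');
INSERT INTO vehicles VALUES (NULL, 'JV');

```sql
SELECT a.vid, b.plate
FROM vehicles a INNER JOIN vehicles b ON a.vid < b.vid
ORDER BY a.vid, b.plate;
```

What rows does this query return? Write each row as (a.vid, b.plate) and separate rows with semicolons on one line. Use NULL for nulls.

INNER JOIN keeps only pairs where the ON condition holds.
Matching on a.vid < b.vid. A NULL in a compared column never satisfies the condition.
- a row (vid=7): matches 1 b row(s) → 1 output row(s).
- a row (vid=7): matches 1 b row(s) → 1 output row(s).
- a row (vid=3): matches 4 b row(s) → 4 output row(s).
- a row (vid=7): matches 1 b row(s) → 1 output row(s).
- a row (vid=1): matches 5 b row(s) → 5 output row(s).
- a row (vid=9): no match → dropped.
- a row (vid=NULL): no match → dropped.

(1, KW); (1, LS); (1, RF); (1, RF); (1, RF); (3, KW); (3, LS); (3, RF); (3, RF); (7, KW); (7, KW); (7, KW)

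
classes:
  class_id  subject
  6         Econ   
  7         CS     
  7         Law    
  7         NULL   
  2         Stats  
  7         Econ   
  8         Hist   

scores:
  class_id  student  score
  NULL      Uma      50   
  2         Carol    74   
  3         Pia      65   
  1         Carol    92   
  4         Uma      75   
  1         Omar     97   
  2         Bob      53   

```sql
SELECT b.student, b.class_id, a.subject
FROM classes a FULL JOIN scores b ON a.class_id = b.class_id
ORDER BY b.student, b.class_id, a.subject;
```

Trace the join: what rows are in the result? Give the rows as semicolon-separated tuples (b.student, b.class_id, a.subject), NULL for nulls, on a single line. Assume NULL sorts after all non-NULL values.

(Bob, 2, Stats); (Carol, 1, NULL); (Carol, 2, Stats); (Omar, 1, NULL); (Pia, 3, NULL); (Uma, 4, NULL); (Uma, NULL, NULL); (NULL, NULL, CS); (NULL, NULL, Econ); (NULL, NULL, Econ); (NULL, NULL, Hist); (NULL, NULL, Law); (NULL, NULL, NULL)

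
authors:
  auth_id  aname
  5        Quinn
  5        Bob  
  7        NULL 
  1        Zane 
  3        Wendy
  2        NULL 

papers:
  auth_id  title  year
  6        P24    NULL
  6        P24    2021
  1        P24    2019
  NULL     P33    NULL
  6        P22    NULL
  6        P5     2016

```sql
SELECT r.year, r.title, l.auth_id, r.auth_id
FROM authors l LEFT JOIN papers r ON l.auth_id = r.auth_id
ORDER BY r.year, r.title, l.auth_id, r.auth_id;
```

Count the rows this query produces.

LEFT JOIN keeps every row from `authors`; unmatched rows get NULL for `papers`'s columns.
Matching on l.auth_id = r.auth_id. A NULL in a compared column never satisfies the condition.
- l (auth_id=5) has no partner → padded with NULL.
- l (auth_id=5) has no partner → padded with NULL.
- l (auth_id=7) has no partner → padded with NULL.
- l (auth_id=1) pairs with 1 row(s) of r.
- l (auth_id=3) has no partner → padded with NULL.
- l (auth_id=2) has no partner → padded with NULL.
Total: 1 matched + 5 padded = 6 rows.

6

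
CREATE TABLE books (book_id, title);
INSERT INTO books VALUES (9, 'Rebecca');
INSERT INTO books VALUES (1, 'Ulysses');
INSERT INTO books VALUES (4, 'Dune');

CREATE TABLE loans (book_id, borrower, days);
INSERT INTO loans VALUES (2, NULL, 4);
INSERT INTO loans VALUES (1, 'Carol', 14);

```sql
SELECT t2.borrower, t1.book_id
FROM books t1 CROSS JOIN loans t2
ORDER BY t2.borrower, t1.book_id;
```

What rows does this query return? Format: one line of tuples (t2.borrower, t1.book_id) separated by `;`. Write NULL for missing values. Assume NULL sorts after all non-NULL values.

(Carol, 1); (Carol, 4); (Carol, 9); (NULL, 1); (NULL, 4); (NULL, 9)

CROSS JOIN pairs every row of `books` with every row of `loans`: 3 × 2 = 6 rows.
After projecting and ordering:
t2.borrower | t1.book_id
Carol | 1
Carol | 4
Carol | 9
NULL | 1
NULL | 4
NULL | 9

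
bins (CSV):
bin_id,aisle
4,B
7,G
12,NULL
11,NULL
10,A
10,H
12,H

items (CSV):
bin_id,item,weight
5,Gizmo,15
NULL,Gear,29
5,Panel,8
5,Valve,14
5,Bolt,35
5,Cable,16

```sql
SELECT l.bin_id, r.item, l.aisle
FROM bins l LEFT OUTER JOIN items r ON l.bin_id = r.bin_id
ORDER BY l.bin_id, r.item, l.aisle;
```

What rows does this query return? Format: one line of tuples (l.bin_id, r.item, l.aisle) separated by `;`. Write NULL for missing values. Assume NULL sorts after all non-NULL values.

(4, NULL, B); (7, NULL, G); (10, NULL, A); (10, NULL, H); (11, NULL, NULL); (12, NULL, H); (12, NULL, NULL)

LEFT JOIN keeps every row from `bins`; unmatched rows get NULL for `items`'s columns.
Matching on l.bin_id = r.bin_id. A NULL in a compared column never satisfies the condition.
- l row (bin_id=4): no match → kept, r columns NULL.
- l row (bin_id=7): no match → kept, r columns NULL.
- l row (bin_id=12): no match → kept, r columns NULL.
- l row (bin_id=11): no match → kept, r columns NULL.
- l row (bin_id=10): no match → kept, r columns NULL.
- l row (bin_id=10): no match → kept, r columns NULL.
- l row (bin_id=12): no match → kept, r columns NULL.
After projecting and ordering:
l.bin_id | r.item | l.aisle
4 | NULL | B
7 | NULL | G
10 | NULL | A
10 | NULL | H
11 | NULL | NULL
12 | NULL | H
12 | NULL | NULL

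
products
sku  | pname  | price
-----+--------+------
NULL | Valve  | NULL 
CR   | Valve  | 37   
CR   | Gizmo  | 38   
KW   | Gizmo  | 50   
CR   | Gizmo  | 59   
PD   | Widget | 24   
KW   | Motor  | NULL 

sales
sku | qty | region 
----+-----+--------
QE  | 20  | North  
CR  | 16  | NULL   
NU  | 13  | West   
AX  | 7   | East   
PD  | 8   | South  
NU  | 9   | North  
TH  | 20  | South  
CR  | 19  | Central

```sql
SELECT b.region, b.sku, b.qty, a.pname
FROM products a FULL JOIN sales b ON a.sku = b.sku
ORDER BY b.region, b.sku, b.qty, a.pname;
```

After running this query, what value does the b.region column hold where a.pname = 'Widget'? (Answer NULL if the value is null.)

South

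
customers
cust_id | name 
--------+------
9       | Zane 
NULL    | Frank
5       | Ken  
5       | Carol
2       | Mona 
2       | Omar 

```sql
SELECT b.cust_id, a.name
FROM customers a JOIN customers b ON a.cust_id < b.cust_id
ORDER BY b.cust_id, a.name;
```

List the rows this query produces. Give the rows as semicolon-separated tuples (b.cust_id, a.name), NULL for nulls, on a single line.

(5, Mona); (5, Mona); (5, Omar); (5, Omar); (9, Carol); (9, Ken); (9, Mona); (9, Omar)

INNER JOIN keeps only pairs where the ON condition holds.
Matching on a.cust_id < b.cust_id. A NULL in a compared column never satisfies the condition.
Matched pairs: 8.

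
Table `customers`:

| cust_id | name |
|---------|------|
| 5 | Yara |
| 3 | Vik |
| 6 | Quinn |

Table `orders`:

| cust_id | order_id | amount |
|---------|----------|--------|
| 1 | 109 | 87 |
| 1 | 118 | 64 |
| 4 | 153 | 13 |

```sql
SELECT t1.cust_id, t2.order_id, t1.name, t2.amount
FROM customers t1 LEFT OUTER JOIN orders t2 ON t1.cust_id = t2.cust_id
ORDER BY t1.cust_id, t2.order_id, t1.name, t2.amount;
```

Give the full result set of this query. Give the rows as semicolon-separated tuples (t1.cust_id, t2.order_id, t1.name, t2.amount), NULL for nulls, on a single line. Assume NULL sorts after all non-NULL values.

LEFT JOIN keeps every row from `customers`; unmatched rows get NULL for `orders`'s columns.
Matching on t1.cust_id = t2.cust_id.
- t1[0] cust_id=5 → no match; kept with NULLs on the t2 side.
- t1[1] cust_id=3 → no match; kept with NULLs on the t2 side.
- t1[2] cust_id=6 → no match; kept with NULLs on the t2 side.
After projecting and ordering:
t1.cust_id | t2.order_id | t1.name | t2.amount
3 | NULL | Vik | NULL
5 | NULL | Yara | NULL
6 | NULL | Quinn | NULL

(3, NULL, Vik, NULL); (5, NULL, Yara, NULL); (6, NULL, Quinn, NULL)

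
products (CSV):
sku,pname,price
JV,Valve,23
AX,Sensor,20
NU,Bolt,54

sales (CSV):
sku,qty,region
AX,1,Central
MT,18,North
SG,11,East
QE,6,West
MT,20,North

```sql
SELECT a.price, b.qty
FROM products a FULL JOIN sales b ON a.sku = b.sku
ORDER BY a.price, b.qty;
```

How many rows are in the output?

7

FULL OUTER JOIN keeps every row from both sides; unmatched rows get NULL for the other side's columns.
Matching on a.sku = b.sku.
- a[0] sku=JV → no match; kept with NULLs on the b side.
- a[1] sku=AX → 1 match(es) in b → 1 row(s).
- a[2] sku=NU → no match; kept with NULLs on the b side.
- 4 row(s) from b found no a partner → padded with NULL.
Total: 1 matched + 6 padded = 7 rows.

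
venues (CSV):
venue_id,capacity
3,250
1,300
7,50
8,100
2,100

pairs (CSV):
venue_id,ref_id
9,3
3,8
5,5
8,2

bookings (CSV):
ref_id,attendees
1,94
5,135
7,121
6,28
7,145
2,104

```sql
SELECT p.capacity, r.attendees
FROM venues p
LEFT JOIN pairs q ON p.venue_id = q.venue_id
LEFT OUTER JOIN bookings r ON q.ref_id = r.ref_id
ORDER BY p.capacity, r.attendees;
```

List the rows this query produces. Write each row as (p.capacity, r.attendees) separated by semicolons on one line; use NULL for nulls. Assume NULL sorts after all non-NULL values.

Joins associate left-to-right: venues LEFT JOIN pairs on venue_id gives 5 intermediate row(s).
Then LEFT JOIN `bookings r` on ref_id: each of those 5 rows is kept; rows whose q.ref_id has no match in r get NULL for r's columns.

(50, NULL); (100, 104); (100, NULL); (250, NULL); (300, NULL)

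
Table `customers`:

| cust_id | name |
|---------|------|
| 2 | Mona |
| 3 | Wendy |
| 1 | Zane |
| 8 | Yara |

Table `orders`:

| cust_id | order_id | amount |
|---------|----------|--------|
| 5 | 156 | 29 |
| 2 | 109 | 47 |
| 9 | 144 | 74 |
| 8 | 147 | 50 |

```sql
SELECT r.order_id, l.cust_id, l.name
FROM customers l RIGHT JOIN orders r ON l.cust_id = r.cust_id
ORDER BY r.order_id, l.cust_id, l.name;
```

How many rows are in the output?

RIGHT JOIN keeps every row from `orders`; unmatched rows get NULL for `customers`'s columns.
Matching on l.cust_id = r.cust_id.
- l[0] cust_id=2 → 1 match(es) in r → 1 row(s).
- l[1] cust_id=3 → no match.
- l[2] cust_id=1 → no match.
- l[3] cust_id=8 → 1 match(es) in r → 1 row(s).
- plus 2 unmatched r row(s), each kept with NULL l columns.
Total: 2 matched + 2 padded = 4 rows.

4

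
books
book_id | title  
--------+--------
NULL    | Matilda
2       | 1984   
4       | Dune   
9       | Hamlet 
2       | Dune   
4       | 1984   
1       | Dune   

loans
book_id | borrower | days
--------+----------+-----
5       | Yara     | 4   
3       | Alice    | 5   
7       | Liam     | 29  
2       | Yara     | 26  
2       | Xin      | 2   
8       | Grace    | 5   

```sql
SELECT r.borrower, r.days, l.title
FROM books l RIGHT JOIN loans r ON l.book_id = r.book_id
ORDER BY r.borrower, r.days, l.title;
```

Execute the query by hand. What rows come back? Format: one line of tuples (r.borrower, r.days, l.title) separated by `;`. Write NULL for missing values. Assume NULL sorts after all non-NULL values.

(Alice, 5, NULL); (Grace, 5, NULL); (Liam, 29, NULL); (Xin, 2, 1984); (Xin, 2, Dune); (Yara, 4, NULL); (Yara, 26, 1984); (Yara, 26, Dune)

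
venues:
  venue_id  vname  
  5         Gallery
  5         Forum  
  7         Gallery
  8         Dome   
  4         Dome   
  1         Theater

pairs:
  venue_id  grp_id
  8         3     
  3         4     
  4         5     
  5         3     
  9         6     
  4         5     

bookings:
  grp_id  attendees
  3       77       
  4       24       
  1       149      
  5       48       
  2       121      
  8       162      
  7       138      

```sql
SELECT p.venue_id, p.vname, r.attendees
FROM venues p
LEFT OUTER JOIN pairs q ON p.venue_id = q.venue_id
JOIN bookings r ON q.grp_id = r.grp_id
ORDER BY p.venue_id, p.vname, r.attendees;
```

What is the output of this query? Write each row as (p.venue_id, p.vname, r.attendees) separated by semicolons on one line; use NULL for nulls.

(4, Dome, 48); (4, Dome, 48); (5, Forum, 77); (5, Gallery, 77); (8, Dome, 77)

Joins associate left-to-right: venues LEFT JOIN pairs on venue_id gives 7 intermediate row(s).
Then INNER JOIN `bookings r` on grp_id: keep only rows whose q.grp_id appears in r.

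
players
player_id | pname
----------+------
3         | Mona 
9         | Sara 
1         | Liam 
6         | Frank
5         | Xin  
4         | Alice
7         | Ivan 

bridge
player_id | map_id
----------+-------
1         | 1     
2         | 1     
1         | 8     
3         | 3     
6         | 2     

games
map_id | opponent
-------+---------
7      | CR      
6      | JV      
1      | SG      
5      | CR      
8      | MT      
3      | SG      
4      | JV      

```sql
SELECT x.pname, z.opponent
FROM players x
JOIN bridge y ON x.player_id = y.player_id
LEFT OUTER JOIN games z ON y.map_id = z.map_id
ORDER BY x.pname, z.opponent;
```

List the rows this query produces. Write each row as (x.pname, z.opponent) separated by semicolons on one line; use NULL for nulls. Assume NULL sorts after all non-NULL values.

(Frank, NULL); (Liam, MT); (Liam, SG); (Mona, SG)

Evaluate left to right. First `players x INNER JOIN bridge y` on player_id: 4 row(s).
Then LEFT JOIN `games z` on map_id: each of those 4 rows is kept; rows whose y.map_id has no match in z get NULL for z's columns.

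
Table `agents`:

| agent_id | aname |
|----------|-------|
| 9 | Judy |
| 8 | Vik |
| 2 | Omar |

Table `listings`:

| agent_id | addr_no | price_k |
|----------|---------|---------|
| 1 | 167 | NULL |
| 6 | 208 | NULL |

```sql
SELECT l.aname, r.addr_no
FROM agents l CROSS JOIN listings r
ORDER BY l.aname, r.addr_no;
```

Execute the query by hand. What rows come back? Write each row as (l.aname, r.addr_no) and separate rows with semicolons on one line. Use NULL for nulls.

(Judy, 167); (Judy, 208); (Omar, 167); (Omar, 208); (Vik, 167); (Vik, 208)

CROSS JOIN pairs every row of `agents` with every row of `listings`: 3 × 2 = 6 rows.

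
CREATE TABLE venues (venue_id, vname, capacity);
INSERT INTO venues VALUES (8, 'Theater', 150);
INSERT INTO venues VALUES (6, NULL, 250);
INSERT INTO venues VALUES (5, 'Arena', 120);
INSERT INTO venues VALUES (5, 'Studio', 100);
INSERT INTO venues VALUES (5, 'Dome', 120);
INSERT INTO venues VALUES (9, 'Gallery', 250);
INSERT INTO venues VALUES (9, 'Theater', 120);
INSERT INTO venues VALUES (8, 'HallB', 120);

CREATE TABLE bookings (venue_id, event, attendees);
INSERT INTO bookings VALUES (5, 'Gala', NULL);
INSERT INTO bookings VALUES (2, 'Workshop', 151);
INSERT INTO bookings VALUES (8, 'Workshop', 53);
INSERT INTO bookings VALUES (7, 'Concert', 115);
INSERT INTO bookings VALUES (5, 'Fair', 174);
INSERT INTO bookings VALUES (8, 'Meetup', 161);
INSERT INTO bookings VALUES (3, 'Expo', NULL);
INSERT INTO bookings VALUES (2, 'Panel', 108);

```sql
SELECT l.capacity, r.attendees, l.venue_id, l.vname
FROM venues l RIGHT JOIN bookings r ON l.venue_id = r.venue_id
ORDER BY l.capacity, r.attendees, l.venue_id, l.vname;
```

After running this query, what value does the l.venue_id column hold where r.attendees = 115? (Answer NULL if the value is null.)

NULL

RIGHT JOIN keeps every row from `bookings`; unmatched rows get NULL for `venues`'s columns.
Matching on l.venue_id = r.venue_id.
Matched pairs: 10; unmatched r rows kept: 4.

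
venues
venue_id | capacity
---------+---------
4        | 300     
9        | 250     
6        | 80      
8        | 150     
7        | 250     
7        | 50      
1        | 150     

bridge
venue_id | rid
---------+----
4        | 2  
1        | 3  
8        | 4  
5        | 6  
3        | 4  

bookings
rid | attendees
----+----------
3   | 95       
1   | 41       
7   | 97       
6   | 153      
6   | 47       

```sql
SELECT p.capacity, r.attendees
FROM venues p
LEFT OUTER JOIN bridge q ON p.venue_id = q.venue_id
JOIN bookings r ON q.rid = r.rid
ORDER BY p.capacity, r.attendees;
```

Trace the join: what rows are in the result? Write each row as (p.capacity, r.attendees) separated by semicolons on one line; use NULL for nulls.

(150, 95)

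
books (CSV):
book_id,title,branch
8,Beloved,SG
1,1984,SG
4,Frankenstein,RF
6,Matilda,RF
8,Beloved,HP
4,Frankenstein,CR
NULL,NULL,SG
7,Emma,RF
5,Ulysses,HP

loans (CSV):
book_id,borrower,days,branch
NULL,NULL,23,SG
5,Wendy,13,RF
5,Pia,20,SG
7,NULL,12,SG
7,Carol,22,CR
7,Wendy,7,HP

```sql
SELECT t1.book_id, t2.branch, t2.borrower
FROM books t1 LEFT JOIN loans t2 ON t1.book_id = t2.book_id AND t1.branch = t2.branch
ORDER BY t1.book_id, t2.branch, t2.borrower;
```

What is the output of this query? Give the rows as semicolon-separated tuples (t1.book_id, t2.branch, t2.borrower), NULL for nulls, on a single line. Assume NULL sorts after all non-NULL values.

(1, NULL, NULL); (4, NULL, NULL); (4, NULL, NULL); (5, NULL, NULL); (6, NULL, NULL); (7, NULL, NULL); (8, NULL, NULL); (8, NULL, NULL); (NULL, NULL, NULL)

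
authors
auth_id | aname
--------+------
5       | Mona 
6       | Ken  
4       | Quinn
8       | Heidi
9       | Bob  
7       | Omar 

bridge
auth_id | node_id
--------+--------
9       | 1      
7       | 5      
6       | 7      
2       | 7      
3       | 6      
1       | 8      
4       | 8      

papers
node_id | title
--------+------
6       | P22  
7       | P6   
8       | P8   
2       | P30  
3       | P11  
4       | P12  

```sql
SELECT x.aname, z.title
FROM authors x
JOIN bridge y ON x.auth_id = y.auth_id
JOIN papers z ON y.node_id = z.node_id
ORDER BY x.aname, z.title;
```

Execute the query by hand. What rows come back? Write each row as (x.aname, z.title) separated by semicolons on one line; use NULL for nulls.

(Ken, P6); (Quinn, P8)

Evaluate left to right. First `authors x INNER JOIN bridge y` on auth_id: 4 row(s).
Then INNER JOIN `papers z` on node_id: keep only rows whose y.node_id appears in z.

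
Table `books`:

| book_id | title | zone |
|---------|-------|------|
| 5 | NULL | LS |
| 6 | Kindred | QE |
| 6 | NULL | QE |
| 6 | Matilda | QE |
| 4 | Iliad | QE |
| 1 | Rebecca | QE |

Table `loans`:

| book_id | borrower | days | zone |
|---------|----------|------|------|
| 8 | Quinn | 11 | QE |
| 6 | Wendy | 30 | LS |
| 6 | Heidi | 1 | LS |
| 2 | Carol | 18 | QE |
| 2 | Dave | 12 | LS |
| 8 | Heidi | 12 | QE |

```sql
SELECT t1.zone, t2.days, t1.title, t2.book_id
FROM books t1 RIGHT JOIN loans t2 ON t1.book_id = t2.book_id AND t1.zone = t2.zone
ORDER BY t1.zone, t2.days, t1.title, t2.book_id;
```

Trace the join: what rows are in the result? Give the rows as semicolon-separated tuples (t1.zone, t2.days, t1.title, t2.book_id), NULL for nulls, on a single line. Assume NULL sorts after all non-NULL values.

RIGHT JOIN keeps every row from `loans`; unmatched rows get NULL for `books`'s columns.
Matching on t1.book_id = t2.book_id AND t1.zone = t2.zone.
- t1 (book_id=5, zone=LS) has no partner in t2.
- t1 (book_id=6, zone=QE) has no partner in t2.
- t1 (book_id=6, zone=QE) has no partner in t2.
- t1 (book_id=6, zone=QE) has no partner in t2.
- t1 (book_id=4, zone=QE) has no partner in t2.
- t1 (book_id=1, zone=QE) has no partner in t2.
- plus 6 unmatched t2 row(s), each kept with NULL t1 columns.
After projecting and ordering:
t1.zone | t2.days | t1.title | t2.book_id
NULL | 1 | NULL | 6
NULL | 11 | NULL | 8
NULL | 12 | NULL | 2
NULL | 12 | NULL | 8
NULL | 18 | NULL | 2
NULL | 30 | NULL | 6

(NULL, 1, NULL, 6); (NULL, 11, NULL, 8); (NULL, 12, NULL, 2); (NULL, 12, NULL, 8); (NULL, 18, NULL, 2); (NULL, 30, NULL, 6)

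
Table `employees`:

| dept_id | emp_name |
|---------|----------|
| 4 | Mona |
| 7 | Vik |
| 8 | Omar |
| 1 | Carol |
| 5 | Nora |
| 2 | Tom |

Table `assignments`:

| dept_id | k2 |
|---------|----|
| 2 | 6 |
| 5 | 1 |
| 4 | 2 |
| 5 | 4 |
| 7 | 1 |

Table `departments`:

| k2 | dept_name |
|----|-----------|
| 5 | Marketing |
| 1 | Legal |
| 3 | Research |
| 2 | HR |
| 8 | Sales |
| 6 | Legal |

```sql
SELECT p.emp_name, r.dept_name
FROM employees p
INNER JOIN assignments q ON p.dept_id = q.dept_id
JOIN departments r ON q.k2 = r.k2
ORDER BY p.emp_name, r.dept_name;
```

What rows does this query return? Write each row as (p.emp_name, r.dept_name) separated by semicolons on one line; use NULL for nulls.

(Mona, HR); (Nora, Legal); (Tom, Legal); (Vik, Legal)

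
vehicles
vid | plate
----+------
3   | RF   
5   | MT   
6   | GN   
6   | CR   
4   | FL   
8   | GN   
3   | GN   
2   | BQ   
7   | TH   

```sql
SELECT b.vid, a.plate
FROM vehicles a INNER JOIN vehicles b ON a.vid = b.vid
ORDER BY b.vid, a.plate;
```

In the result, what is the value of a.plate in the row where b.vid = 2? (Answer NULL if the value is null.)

INNER JOIN keeps only pairs where the ON condition holds.
Matching on a.vid = b.vid.
Matched pairs: 13.

BQ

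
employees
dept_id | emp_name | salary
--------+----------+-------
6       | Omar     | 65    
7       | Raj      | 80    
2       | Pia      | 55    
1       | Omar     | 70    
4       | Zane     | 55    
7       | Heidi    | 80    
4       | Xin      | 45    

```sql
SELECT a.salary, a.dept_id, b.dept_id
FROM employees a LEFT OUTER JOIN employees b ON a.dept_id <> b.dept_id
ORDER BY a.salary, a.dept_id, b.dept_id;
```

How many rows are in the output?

LEFT JOIN keeps every row from `employees a`; unmatched rows get NULL for `employees b`'s columns.
Matching on a.dept_id <> b.dept_id.
- a (dept_id=6) pairs with 6 row(s) of b.
- a (dept_id=7) pairs with 5 row(s) of b.
- a (dept_id=2) pairs with 6 row(s) of b.
- a (dept_id=1) pairs with 6 row(s) of b.
- a (dept_id=4) pairs with 5 row(s) of b.
- a (dept_id=7) pairs with 5 row(s) of b.
- a (dept_id=4) pairs with 5 row(s) of b.
Total: 38 rows.

38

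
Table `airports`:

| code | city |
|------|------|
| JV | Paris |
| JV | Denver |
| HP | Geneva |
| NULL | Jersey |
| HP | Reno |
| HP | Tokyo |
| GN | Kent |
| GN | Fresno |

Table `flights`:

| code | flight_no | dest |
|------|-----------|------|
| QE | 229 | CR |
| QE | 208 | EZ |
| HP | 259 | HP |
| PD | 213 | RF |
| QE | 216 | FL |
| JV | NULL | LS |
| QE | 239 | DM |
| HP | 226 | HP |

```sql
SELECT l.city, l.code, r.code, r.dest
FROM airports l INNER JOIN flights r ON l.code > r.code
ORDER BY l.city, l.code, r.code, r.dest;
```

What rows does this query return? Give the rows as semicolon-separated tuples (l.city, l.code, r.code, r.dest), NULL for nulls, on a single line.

(Denver, JV, HP, HP); (Denver, JV, HP, HP); (Paris, JV, HP, HP); (Paris, JV, HP, HP)

INNER JOIN keeps only pairs where the ON condition holds.
Matching on l.code > r.code. A NULL in a compared column never satisfies the condition.
Matched pairs: 4.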